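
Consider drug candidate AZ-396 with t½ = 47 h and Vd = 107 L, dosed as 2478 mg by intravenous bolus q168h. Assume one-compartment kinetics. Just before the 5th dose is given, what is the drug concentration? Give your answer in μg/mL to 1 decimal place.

f = (1/2)^(τ/t½) = (1/2)^(168/47) ≈ 0.0839.
C₀ = D/Vd = 2478/107 ≈ 23.159 μg/mL.
Before the 5th dose, 4 doses have been given. Superposition: Cmin = C₀·(f + f² + … + f^4).
≈ 23.159 × (0.0839 + 0.0070 + 0.0006 + 0.0000) ≈ 23.159 × 0.0915 ≈ 2.119 μg/mL.

2.1 μg/mL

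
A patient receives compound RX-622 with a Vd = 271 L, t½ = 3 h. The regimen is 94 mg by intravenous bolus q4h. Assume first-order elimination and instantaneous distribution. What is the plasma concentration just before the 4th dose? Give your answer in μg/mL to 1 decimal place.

0.2 μg/mL

f = (1/2)^(τ/t½) = (1/2)^(4/3) ≈ 0.3969.
C₀ = D/Vd = 94/271 ≈ 0.347 μg/mL.
Before the 4th dose, 3 doses have been given. Superposition: Cmin = C₀·(f + f² + … + f^3).
≈ 0.347 × (0.3969 + 0.1575 + 0.0625) ≈ 0.347 × 0.6169 ≈ 0.214 μg/mL.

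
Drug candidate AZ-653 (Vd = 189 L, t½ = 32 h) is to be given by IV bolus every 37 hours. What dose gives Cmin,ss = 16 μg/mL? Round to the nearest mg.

τ/t½ = 37/32 ≈ 1.1562, so f = (1/2)^(37/32) ≈ 0.448677.
Cmin,ss = (D/Vd)·f/(1−f), so D = Cmin,ss·Vd·(1−f)/f.
D = 16 × 189 × (1−f)/f ≈ 16 × 189 × 1.22877 ≈ 3715.80 mg.

3716 mg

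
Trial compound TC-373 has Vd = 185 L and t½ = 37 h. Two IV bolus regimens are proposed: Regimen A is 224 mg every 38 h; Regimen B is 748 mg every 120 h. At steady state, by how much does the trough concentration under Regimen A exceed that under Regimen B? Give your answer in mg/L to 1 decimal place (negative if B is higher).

0.7 mg/L

Regimen A: f = (1/2)^(38/37) ≈ 0.4907; Cmin,ss = (224/185)·f/(1−f) ≈ 1.167 mg/L.
Regimen B: f = (1/2)^(120/37) ≈ 0.1056; Cmin,ss = (748/185)·f/(1−f) ≈ 0.477 mg/L.
Difference ≈ 1.167 − 0.477 ≈ 0.690 mg/L.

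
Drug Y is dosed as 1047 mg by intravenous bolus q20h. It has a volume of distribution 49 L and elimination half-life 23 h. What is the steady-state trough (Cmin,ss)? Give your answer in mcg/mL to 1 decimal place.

Over one 20-h interval, 20/23 ≈ 0.86957 half-lives elapse, leaving f ≈ 0.5473 of each dose.
At steady state, accumulation factor R = 1/(1 − e^(−kτ)) ≈ 2.2090.
Single-dose peak C₀ = D/Vd = 1047/49 ≈ 21.367 mcg/mL.
Cmax,ss = C₀/(1 − f) ≈ 21.367/0.4527 ≈ 47.199 mcg/mL.
Steady-state trough Cmin,ss = Cmax,ss·f ≈ 47.199 × 0.5473 ≈ 25.832 mcg/mL.

25.8 mcg/mL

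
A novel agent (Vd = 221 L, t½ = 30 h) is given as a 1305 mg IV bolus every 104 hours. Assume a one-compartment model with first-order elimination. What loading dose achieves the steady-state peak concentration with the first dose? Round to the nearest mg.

f = (1/2)^(104/30) ≈ 0.090454; accumulation ratio R = 1/(1−f) ≈ 1.09945.
Loading dose to hit Cmax,ss on first dose: D_load = D_maint·R ≈ 1305 × 1.09945 ≈ 1434.78 mg.

1435 mg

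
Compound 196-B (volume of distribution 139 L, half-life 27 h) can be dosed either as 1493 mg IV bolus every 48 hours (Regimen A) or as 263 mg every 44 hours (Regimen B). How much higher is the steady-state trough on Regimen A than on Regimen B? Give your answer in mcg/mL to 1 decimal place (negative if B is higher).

3.5 mcg/mL

Regimen A: f = (1/2)^(48/27) ≈ 0.2916; Cmin,ss = (1493/139)·f/(1−f) ≈ 4.421 mcg/mL.
Regimen B: f = (1/2)^(44/27) ≈ 0.3232; Cmin,ss = (263/139)·f/(1−f) ≈ 0.904 mcg/mL.
Difference ≈ 4.421 − 0.904 ≈ 3.517 mcg/mL.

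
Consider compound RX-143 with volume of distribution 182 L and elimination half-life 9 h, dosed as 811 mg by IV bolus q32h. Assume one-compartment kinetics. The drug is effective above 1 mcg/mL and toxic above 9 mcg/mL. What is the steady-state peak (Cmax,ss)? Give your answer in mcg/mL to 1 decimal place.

τ/t½ = 32/9 ≈ 3.5556, so fraction remaining f = (1/2)^(32/9) ≈ 0.0850.
At steady state, accumulation factor R = 1/(1 − e^(−kτ)) ≈ 1.0929.
Single-dose peak C₀ = D/Vd = 811/182 ≈ 4.456 mcg/mL.
Steady-state peak Cmax,ss = C₀·R ≈ 4.456 × 1.0929 ≈ 4.870 mcg/mL.
Peak 4.9 mcg/mL vs MTC 9 mcg/mL: below toxic threshold.

4.9 mcg/mL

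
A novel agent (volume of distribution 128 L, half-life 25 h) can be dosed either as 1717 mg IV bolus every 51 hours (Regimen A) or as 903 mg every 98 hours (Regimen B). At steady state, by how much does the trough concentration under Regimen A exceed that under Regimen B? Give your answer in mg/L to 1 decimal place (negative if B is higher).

Regimen A: f = (1/2)^(51/25) ≈ 0.2432; Cmin,ss = (1717/128)·f/(1−f) ≈ 4.311 mg/L.
Regimen B: f = (1/2)^(98/25) ≈ 0.0661; Cmin,ss = (903/128)·f/(1−f) ≈ 0.499 mg/L.
Difference ≈ 4.311 − 0.499 ≈ 3.812 mg/L.

3.8 mg/L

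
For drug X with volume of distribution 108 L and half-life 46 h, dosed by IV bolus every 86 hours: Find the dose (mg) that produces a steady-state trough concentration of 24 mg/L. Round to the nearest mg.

τ/t½ = 86/46 ≈ 1.8696, so f = (1/2)^(86/46) ≈ 0.273656.
Cmin,ss = (D/Vd)·f/(1−f), so D = Cmin,ss·Vd·(1−f)/f.
D = 24 × 108 × (1−f)/f ≈ 24 × 108 × 2.65422 ≈ 6879.74 mg.

6880 mg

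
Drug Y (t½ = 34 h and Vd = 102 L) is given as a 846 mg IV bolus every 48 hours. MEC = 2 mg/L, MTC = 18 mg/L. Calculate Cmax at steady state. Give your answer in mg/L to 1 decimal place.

13.3 mg/L

τ/t½ = 48/34 ≈ 1.4118, so fraction remaining f = (1/2)^(48/34) ≈ 0.3759.
At steady state, accumulation factor R = 1/(1 − e^(−kτ)) ≈ 1.6023.
Each bolus raises the concentration by D/Vd = 846/102 ≈ 8.294 mg/L.
Steady-state peak Cmax,ss = C₀·R ≈ 8.294 × 1.6023 ≈ 13.289 mg/L.
Peak 13.3 mg/L vs MTC 18 mg/L: below toxic threshold.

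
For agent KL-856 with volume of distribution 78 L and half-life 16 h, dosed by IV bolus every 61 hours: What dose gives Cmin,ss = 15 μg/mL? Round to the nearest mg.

15269 mg

τ/t½ = 61/16 ≈ 3.8125, so f = (1/2)^(61/16) ≈ 0.071174.
Cmin,ss = (D/Vd)·f/(1−f), so D = Cmin,ss·Vd·(1−f)/f.
D = 15 × 78 × (1−f)/f ≈ 15 × 78 × 13.05007 ≈ 15268.58 mg.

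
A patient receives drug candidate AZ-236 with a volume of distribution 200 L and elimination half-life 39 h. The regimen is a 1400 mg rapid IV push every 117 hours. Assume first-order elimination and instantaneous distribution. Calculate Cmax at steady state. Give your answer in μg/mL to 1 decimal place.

τ = 117 h = 3 half-lives, so f = (1/2)^3 = 0.125.
At steady state, R = 1/(1 − 0.125) = 8/7.
Single-dose peak C₀ = D/Vd = 1400/200 = 7 μg/mL.
Steady-state peak Cmax,ss = C₀·R = 7 × 8/7 ≈ 8.000 μg/mL.

8.0 μg/mL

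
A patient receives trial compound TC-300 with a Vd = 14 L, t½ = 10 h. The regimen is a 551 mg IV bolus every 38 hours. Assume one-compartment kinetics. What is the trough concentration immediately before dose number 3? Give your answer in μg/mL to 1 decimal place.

f = (1/2)^(τ/t½) = (1/2)^(38/10) ≈ 0.0718.
C₀ = D/Vd = 551/14 ≈ 39.357 μg/mL.
Before the 3rd dose, 2 doses have been given. Superposition: Cmin = C₀·(f + f²).
≈ 39.357 × (0.0718 + 0.0052) ≈ 39.357 × 0.0770 ≈ 3.030 μg/mL.

3.0 μg/mL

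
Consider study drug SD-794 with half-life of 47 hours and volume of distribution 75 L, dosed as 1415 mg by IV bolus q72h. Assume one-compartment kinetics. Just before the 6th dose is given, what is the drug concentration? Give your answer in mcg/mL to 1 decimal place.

9.9 mcg/mL

f = (1/2)^(τ/t½) = (1/2)^(72/47) ≈ 0.3458.
C₀ = D/Vd = 1415/75 ≈ 18.867 mcg/mL.
Before the 6th dose, 5 doses have been given. Superposition: Cmin = C₀·(f + f² + … + f^5).
≈ 18.867 × (0.3458 + 0.1196 + 0.0413 + 0.0143 + 0.0049) ≈ 18.867 × 0.5259 ≈ 9.922 mcg/mL.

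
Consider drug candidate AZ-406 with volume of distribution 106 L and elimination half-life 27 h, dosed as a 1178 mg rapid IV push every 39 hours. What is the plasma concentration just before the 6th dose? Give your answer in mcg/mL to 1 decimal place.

f = (1/2)^(τ/t½) = (1/2)^(39/27) ≈ 0.3674.
C₀ = D/Vd = 1178/106 ≈ 11.113 mcg/mL.
Before the 6th dose, 5 doses have been given. Superposition: Cmin = C₀·(f + f² + … + f^5).
≈ 11.113 × (0.3674 + 0.1350 + 0.0496 + 0.0182 + 0.0067) ≈ 11.113 × 0.5769 ≈ 6.411 mcg/mL.

6.4 mcg/mL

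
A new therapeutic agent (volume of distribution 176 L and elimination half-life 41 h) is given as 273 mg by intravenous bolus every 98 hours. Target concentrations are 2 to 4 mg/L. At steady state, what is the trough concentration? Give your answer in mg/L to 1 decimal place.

0.4 mg/L

Over one 98-h interval, 98/41 ≈ 2.3902 half-lives elapse, leaving f ≈ 0.1908 of each dose.
Single-dose peak C₀ = D/Vd = 273/176 ≈ 1.551 mg/L.
Steady-state trough Cmin,ss = C₀·f/(1−f) ≈ 1.551 × 0.1908/0.8092 ≈ 0.366 mg/L.
Trough 0.4 mg/L vs MEC 2 mg/L: subtherapeutic.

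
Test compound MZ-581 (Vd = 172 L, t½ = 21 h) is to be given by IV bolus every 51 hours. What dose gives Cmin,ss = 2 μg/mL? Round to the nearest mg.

τ/t½ = 51/21 ≈ 2.4286, so f = (1/2)^(51/21) ≈ 0.185749.
Cmin,ss = (D/Vd)·f/(1−f), so D = Cmin,ss·Vd·(1−f)/f.
D = 2 × 172 × (1−f)/f ≈ 2 × 172 × 4.38361 ≈ 1507.96 mg.

1508 mg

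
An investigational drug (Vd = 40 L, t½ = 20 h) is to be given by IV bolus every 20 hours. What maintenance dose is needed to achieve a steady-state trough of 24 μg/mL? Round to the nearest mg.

τ/t½ = 20/20 ≈ 1, so f = (1/2)^(20/20) ≈ 0.500000.
Cmin,ss = (D/Vd)·f/(1−f), so D = Cmin,ss·Vd·(1−f)/f.
D = 24 × 40 × (1−f)/f ≈ 24 × 40 × 1.00000 ≈ 960.00 mg.

960 mg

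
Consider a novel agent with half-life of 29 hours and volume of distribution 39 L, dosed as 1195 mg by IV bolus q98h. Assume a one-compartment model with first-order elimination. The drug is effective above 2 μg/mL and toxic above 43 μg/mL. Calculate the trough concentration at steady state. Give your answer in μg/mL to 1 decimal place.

3.3 μg/mL

Over one 98-h interval, 98/29 ≈ 3.3793 half-lives elapse, leaving f ≈ 0.0961 of each dose.
Accumulation ratio R = 1/(1 − f) ≈ 1/0.9039 ≈ 1.1063.
Each bolus raises the concentration by D/Vd = 1195/39 ≈ 30.641 μg/mL.
Cmax,ss = C₀/(1 − f) ≈ 30.641/0.9039 ≈ 33.899 μg/mL.
One interval later, Cmin,ss = Cmax,ss·e^(−kτ) ≈ 33.899 × 0.0961 ≈ 3.258 μg/mL.
Trough 3.3 μg/mL vs MEC 2 μg/mL: adequate.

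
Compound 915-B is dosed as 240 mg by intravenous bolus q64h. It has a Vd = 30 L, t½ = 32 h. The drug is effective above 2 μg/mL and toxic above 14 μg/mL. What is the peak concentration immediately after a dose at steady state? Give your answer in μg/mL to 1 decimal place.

The dosing interval is 2 half-lives, so f = 2^(−2) = 0.25.
At steady state, R = 1/(1 − 0.25) = 4/3.
Single-dose peak C₀ = D/Vd = 240/30 = 8 μg/mL.
Steady-state peak Cmax,ss = C₀·R = 8 × 4/3 ≈ 10.667 μg/mL.
Peak 10.7 μg/mL vs MTC 14 μg/mL: below toxic threshold.

10.7 μg/mL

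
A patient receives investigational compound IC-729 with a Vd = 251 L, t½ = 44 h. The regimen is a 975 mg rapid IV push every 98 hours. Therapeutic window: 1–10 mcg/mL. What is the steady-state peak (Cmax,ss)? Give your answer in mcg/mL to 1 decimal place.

τ/t½ = 98/44 ≈ 2.2273, so fraction remaining f = (1/2)^(98/44) ≈ 0.2136.
At steady state, accumulation factor R = 1/(1 − e^(−kτ)) ≈ 1.2716.
Each bolus raises the concentration by D/Vd = 975/251 ≈ 3.884 mcg/mL.
Steady-state peak Cmax,ss = C₀·R ≈ 3.884 × 1.2716 ≈ 4.939 mcg/mL.
Peak 4.9 mcg/mL vs MTC 10 mcg/mL: below toxic threshold.

4.9 mcg/mL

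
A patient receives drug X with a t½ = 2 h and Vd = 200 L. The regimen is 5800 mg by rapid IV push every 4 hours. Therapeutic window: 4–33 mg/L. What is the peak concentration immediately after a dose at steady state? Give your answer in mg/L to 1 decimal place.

τ = 4 h = 2 half-lives, so f = (1/2)^2 = 0.25.
Accumulation ratio R = 1/(1 − f) = 1/0.75 = 4/3.
Single-dose peak C₀ = D/Vd = 5800/200 = 29 mg/L.
Steady-state peak Cmax,ss = C₀·R = 29 × 4/3 ≈ 38.667 mg/L.
Peak 38.7 mg/L vs MTC 33 mg/L: exceeds toxic threshold.

38.7 mg/L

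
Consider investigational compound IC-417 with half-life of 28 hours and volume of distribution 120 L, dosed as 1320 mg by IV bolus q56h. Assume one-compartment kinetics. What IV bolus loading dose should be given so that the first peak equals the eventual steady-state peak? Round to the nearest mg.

1760 mg

f = (1/2)^(56/28) ≈ 0.250000; accumulation ratio R = 1/(1−f) ≈ 1.33333.
Loading dose to hit Cmax,ss on first dose: D_load = D_maint·R ≈ 1320 × 1.33333 ≈ 1760.00 mg.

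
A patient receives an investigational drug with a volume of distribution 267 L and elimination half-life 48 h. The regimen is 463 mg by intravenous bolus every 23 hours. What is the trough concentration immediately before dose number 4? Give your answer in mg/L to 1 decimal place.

f = (1/2)^(τ/t½) = (1/2)^(23/48) ≈ 0.7174.
C₀ = D/Vd = 463/267 ≈ 1.734 mg/L.
Before the 4th dose, 3 doses have been given. Superposition: Cmin = C₀·(f + f² + … + f^3).
≈ 1.734 × (0.7174 + 0.5147 + 0.3692) ≈ 1.734 × 1.6013 ≈ 2.777 mg/L.

2.8 mg/L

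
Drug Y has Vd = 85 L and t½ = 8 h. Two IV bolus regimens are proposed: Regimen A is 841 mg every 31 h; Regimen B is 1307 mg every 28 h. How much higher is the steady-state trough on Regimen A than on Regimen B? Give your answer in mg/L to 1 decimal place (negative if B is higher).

Regimen A: f = (1/2)^(31/8) ≈ 0.0682; Cmin,ss = (841/85)·f/(1−f) ≈ 0.724 mg/L.
Regimen B: f = (1/2)^(28/8) ≈ 0.0884; Cmin,ss = (1307/85)·f/(1−f) ≈ 1.491 mg/L.
Difference ≈ 0.724 − 1.491 ≈ -0.767 mg/L.

-0.8 mg/L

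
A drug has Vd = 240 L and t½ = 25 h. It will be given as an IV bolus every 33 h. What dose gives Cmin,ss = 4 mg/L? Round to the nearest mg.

τ/t½ = 33/25 ≈ 1.32, so f = (1/2)^(33/25) ≈ 0.400535.
Cmin,ss = (D/Vd)·f/(1−f), so D = Cmin,ss·Vd·(1−f)/f.
D = 4 × 240 × (1−f)/f ≈ 4 × 240 × 1.49666 ≈ 1436.79 mg.

1437 mg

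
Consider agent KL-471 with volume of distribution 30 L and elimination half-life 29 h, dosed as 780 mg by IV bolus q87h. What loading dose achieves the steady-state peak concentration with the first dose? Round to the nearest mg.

f = (1/2)^(87/29) ≈ 0.125000; accumulation ratio R = 1/(1−f) ≈ 1.14286.
Loading dose to hit Cmax,ss on first dose: D_load = D_maint·R ≈ 780 × 1.14286 ≈ 891.43 mg.

891 mg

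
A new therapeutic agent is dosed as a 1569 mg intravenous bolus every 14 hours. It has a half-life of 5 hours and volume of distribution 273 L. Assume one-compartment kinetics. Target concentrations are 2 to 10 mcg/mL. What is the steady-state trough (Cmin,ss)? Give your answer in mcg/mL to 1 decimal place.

τ/t½ = 14/5 ≈ 2.8, so fraction remaining f = (1/2)^(14/5) ≈ 0.1436.
Accumulation ratio R = 1/(1 − f) ≈ 1/0.8564 ≈ 1.1677.
Each bolus raises the concentration by D/Vd = 1569/273 ≈ 5.747 mcg/mL.
Steady-state peak Cmax,ss = C₀·R ≈ 5.747 × 1.1677 ≈ 6.711 mcg/mL.
One interval later, Cmin,ss = Cmax,ss·e^(−kτ) ≈ 6.711 × 0.1436 ≈ 0.964 mcg/mL.
Trough 1.0 mcg/mL vs MEC 2 mcg/mL: subtherapeutic.

1.0 mcg/mL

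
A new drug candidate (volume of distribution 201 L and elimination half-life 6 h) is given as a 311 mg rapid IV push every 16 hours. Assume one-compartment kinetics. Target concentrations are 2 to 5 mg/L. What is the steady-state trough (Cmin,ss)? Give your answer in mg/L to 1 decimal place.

0.3 mg/L

k = ln2/t½ = ln2/6 ≈ 0.115525 h⁻¹; fraction remaining f = e^(−kτ) = e^(−0.115525×16) ≈ 0.1575.
Accumulation ratio R = 1/(1 − f) ≈ 1/0.8425 ≈ 1.1869.
Each bolus raises the concentration by D/Vd = 311/201 ≈ 1.547 mg/L.
Steady-state peak Cmax,ss = C₀·R ≈ 1.547 × 1.1869 ≈ 1.836 mg/L.
Steady-state trough Cmin,ss = Cmax,ss·f ≈ 1.836 × 0.1575 ≈ 0.289 mg/L.
Trough 0.3 mg/L vs MEC 2 mg/L: subtherapeutic.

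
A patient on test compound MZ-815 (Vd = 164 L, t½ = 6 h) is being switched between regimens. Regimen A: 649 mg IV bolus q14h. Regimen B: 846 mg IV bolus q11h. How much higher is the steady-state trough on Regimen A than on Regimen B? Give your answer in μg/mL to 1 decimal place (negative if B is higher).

Regimen A: f = (1/2)^(14/6) ≈ 0.1984; Cmin,ss = (649/164)·f/(1−f) ≈ 0.979 μg/mL.
Regimen B: f = (1/2)^(11/6) ≈ 0.2806; Cmin,ss = (846/164)·f/(1−f) ≈ 2.012 μg/mL.
Difference ≈ 0.979 − 2.012 ≈ -1.033 μg/mL.

-1.0 μg/mL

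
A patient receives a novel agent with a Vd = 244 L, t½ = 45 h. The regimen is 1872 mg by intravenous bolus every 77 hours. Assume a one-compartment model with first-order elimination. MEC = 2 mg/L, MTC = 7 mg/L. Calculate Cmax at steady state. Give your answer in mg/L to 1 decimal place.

Over one 77-h interval, 77/45 ≈ 1.7111 half-lives elapse, leaving f ≈ 0.3054 of each dose.
Accumulation ratio R = 1/(1 − f) ≈ 1/0.6946 ≈ 1.4397.
Single-dose peak C₀ = D/Vd = 1872/244 ≈ 7.672 mg/L.
Steady-state peak Cmax,ss = C₀·R ≈ 7.672 × 1.4397 ≈ 11.045 mg/L.
Peak 11.0 mg/L vs MTC 7 mg/L: exceeds toxic threshold.

11.0 mg/L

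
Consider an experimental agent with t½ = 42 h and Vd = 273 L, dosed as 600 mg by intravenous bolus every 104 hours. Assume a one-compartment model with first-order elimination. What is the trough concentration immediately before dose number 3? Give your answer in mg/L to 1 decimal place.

0.5 mg/L

f = (1/2)^(τ/t½) = (1/2)^(104/42) ≈ 0.1797.
C₀ = D/Vd = 600/273 ≈ 2.198 mg/L.
Before the 3rd dose, 2 doses have been given. Superposition: Cmin = C₀·(f + f²).
≈ 2.198 × (0.1797 + 0.0323) ≈ 2.198 × 0.2120 ≈ 0.466 mg/L.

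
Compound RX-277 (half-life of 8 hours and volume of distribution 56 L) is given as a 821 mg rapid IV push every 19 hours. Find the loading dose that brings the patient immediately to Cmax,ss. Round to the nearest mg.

f = (1/2)^(19/8) ≈ 0.192776; accumulation ratio R = 1/(1−f) ≈ 1.23881.
Loading dose to hit Cmax,ss on first dose: D_load = D_maint·R ≈ 821 × 1.23881 ≈ 1017.06 mg.

1017 mg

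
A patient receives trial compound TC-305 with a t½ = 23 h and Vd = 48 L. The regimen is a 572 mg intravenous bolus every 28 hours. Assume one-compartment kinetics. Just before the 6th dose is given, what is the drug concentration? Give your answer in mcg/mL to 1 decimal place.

f = (1/2)^(τ/t½) = (1/2)^(28/23) ≈ 0.4301.
C₀ = D/Vd = 572/48 ≈ 11.917 mcg/mL.
Before the 6th dose, 5 doses have been given. Superposition: Cmin = C₀·(f + f² + … + f^5).
≈ 11.917 × (0.4301 + 0.1850 + 0.0796 + 0.0342 + 0.0147) ≈ 11.917 × 0.7436 ≈ 8.861 mcg/mL.

8.9 mcg/mL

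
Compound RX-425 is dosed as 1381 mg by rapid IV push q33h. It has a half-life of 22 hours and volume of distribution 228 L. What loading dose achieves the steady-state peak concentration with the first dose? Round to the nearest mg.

2136 mg

f = (1/2)^(33/22) ≈ 0.353553; accumulation ratio R = 1/(1−f) ≈ 1.54692.
Loading dose to hit Cmax,ss on first dose: D_load = D_maint·R ≈ 1381 × 1.54692 ≈ 2136.30 mg.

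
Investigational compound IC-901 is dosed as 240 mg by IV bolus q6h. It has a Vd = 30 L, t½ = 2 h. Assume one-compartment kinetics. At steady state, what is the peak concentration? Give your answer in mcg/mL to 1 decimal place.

9.1 mcg/mL

τ = 6 h = 3 half-lives, so f = (1/2)^3 = 0.125.
Accumulation ratio R = 1/(1 − f) = 1/0.875 = 8/7.
Single-dose peak C₀ = D/Vd = 240/30 = 8 mcg/mL.
Steady-state peak Cmax,ss = C₀·R = 8 × 8/7 ≈ 9.143 mcg/mL.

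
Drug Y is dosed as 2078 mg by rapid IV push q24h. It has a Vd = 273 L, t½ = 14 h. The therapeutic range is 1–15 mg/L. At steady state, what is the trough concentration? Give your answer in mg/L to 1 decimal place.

3.3 mg/L

Over one 24-h interval, 24/14 ≈ 1.7143 half-lives elapse, leaving f ≈ 0.3048 of each dose.
Accumulation ratio R = 1/(1 − f) ≈ 1/0.6952 ≈ 1.4384.
Each bolus raises the concentration by D/Vd = 2078/273 ≈ 7.612 mg/L.
Steady-state peak Cmax,ss = C₀·R ≈ 7.612 × 1.4384 ≈ 10.949 mg/L.
Steady-state trough Cmin,ss = Cmax,ss·f ≈ 10.949 × 0.3048 ≈ 3.337 mg/L.
Trough 3.3 mg/L vs MEC 1 mg/L: adequate.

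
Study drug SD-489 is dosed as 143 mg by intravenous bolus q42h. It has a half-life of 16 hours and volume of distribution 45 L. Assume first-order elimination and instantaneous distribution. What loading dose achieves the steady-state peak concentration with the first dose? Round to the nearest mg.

171 mg

f = (1/2)^(42/16) ≈ 0.162105; accumulation ratio R = 1/(1−f) ≈ 1.19347.
Loading dose to hit Cmax,ss on first dose: D_load = D_maint·R ≈ 143 × 1.19347 ≈ 170.67 mg.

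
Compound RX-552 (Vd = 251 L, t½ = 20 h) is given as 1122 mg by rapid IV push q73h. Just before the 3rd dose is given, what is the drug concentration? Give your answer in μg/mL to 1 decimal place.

f = (1/2)^(τ/t½) = (1/2)^(73/20) ≈ 0.0797.
C₀ = D/Vd = 1122/251 ≈ 4.470 μg/mL.
Before the 3rd dose, 2 doses have been given. Superposition: Cmin = C₀·(f + f²).
≈ 4.470 × (0.0797 + 0.0064) ≈ 4.470 × 0.0861 ≈ 0.385 μg/mL.

0.4 μg/mL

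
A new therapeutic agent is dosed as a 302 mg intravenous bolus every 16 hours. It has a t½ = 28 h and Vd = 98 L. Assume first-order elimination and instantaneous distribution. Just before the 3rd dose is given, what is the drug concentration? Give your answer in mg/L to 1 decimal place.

3.5 mg/L

f = (1/2)^(τ/t½) = (1/2)^(16/28) ≈ 0.6730.
C₀ = D/Vd = 302/98 ≈ 3.082 mg/L.
Before the 3rd dose, 2 doses have been given. Superposition: Cmin = C₀·(f + f²).
≈ 3.082 × (0.6730 + 0.4529) ≈ 3.082 × 1.1259 ≈ 3.470 mg/L.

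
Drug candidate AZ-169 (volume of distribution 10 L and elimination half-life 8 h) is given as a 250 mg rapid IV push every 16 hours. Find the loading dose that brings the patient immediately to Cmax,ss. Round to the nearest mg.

f = (1/2)^(16/8) ≈ 0.250000; accumulation ratio R = 1/(1−f) ≈ 1.33333.
Loading dose to hit Cmax,ss on first dose: D_load = D_maint·R ≈ 250 × 1.33333 ≈ 333.33 mg.

333 mg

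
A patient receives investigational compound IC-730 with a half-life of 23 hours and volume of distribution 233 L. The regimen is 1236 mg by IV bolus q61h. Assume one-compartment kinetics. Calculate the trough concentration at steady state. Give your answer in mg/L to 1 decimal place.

k = ln2/t½ = ln2/23 ≈ 0.030137 h⁻¹; fraction remaining f = e^(−kτ) = e^(−0.030137×61) ≈ 0.1591.
Each bolus raises the concentration by D/Vd = 1236/233 ≈ 5.305 mg/L.
Steady-state trough Cmin,ss = C₀·f/(1−f) ≈ 5.305 × 0.1591/0.8409 ≈ 1.004 mg/L.

1.0 mg/L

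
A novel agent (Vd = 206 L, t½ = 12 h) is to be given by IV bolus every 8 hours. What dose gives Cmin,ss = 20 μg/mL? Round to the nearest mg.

2420 mg

τ/t½ = 8/12 ≈ 0.66667, so f = (1/2)^(8/12) ≈ 0.629961.
Cmin,ss = (D/Vd)·f/(1−f), so D = Cmin,ss·Vd·(1−f)/f.
D = 20 × 206 × (1−f)/f ≈ 20 × 206 × 0.58740 ≈ 2420.09 mg.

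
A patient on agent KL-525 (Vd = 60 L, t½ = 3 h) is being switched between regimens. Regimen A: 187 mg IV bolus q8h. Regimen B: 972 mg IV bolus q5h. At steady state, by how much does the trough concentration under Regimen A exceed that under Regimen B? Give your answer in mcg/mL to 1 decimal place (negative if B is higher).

-6.9 mcg/mL

Regimen A: f = (1/2)^(8/3) ≈ 0.1575; Cmin,ss = (187/60)·f/(1−f) ≈ 0.583 mcg/mL.
Regimen B: f = (1/2)^(5/3) ≈ 0.3150; Cmin,ss = (972/60)·f/(1−f) ≈ 7.450 mcg/mL.
Difference ≈ 0.583 − 7.450 ≈ -6.867 mcg/mL.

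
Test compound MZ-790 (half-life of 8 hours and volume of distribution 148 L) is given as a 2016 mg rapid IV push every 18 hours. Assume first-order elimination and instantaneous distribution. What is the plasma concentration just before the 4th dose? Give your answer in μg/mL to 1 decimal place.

f = (1/2)^(τ/t½) = (1/2)^(18/8) ≈ 0.2102.
C₀ = D/Vd = 2016/148 ≈ 13.622 μg/mL.
Before the 4th dose, 3 doses have been given. Superposition: Cmin = C₀·(f + f² + … + f^3).
≈ 13.622 × (0.2102 + 0.0442 + 0.0093) ≈ 13.622 × 0.2637 ≈ 3.592 μg/mL.

3.6 μg/mL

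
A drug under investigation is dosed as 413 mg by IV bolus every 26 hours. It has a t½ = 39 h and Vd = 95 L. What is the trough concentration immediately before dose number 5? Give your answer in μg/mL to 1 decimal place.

6.2 μg/mL

f = (1/2)^(τ/t½) = (1/2)^(26/39) ≈ 0.6300.
C₀ = D/Vd = 413/95 ≈ 4.347 μg/mL.
Before the 5th dose, 4 doses have been given. Superposition: Cmin = C₀·(f + f² + … + f^4).
≈ 4.347 × (0.6300 + 0.3969 + 0.2500 + 0.1575) ≈ 4.347 × 1.4344 ≈ 6.235 μg/mL.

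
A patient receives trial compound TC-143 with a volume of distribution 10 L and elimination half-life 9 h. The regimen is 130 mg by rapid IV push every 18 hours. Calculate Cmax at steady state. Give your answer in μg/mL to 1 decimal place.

The dosing interval is 2 half-lives, so f = 2^(−2) = 0.25.
At steady state, R = 1/(1 − 0.25) = 4/3.
Single-dose peak C₀ = D/Vd = 130/10 = 13 μg/mL.
Steady-state peak Cmax,ss = C₀·R = 13 × 4/3 ≈ 17.333 μg/mL.

17.3 μg/mL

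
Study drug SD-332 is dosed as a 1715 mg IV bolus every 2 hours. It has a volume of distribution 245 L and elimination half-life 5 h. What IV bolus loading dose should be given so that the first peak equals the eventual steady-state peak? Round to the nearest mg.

7083 mg

f = (1/2)^(2/5) ≈ 0.757858; accumulation ratio R = 1/(1−f) ≈ 4.12981.
Loading dose to hit Cmax,ss on first dose: D_load = D_maint·R ≈ 1715 × 4.12981 ≈ 7082.62 mg.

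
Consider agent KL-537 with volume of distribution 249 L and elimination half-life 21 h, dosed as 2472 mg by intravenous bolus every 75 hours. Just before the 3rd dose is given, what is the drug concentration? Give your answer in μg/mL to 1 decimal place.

0.9 μg/mL

f = (1/2)^(τ/t½) = (1/2)^(75/21) ≈ 0.0841.
C₀ = D/Vd = 2472/249 ≈ 9.928 μg/mL.
Before the 3rd dose, 2 doses have been given. Superposition: Cmin = C₀·(f + f²).
≈ 9.928 × (0.0841 + 0.0071) ≈ 9.928 × 0.0912 ≈ 0.905 μg/mL.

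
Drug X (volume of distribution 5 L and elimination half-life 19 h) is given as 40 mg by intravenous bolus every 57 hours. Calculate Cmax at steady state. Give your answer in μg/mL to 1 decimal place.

9.1 μg/mL

The dosing interval is 3 half-lives, so f = 2^(−3) = 0.125.
Accumulation ratio R = 1/(1 − f) = 1/0.875 = 8/7.
Single-dose peak C₀ = D/Vd = 40/5 = 8 μg/mL.
Steady-state peak Cmax,ss = C₀·R = 8 × 8/7 ≈ 9.143 μg/mL.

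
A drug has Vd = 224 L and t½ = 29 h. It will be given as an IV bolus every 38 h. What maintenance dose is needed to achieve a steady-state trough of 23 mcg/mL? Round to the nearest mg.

7625 mg

τ/t½ = 38/29 ≈ 1.3103, so f = (1/2)^(38/29) ≈ 0.403224.
Cmin,ss = (D/Vd)·f/(1−f), so D = Cmin,ss·Vd·(1−f)/f.
D = 23 × 224 × (1−f)/f ≈ 23 × 224 × 1.48001 ≈ 7625.01 mg.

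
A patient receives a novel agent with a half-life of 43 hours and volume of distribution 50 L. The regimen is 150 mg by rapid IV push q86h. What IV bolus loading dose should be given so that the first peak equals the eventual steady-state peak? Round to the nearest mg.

f = (1/2)^(86/43) ≈ 0.250000; accumulation ratio R = 1/(1−f) ≈ 1.33333.
Loading dose to hit Cmax,ss on first dose: D_load = D_maint·R ≈ 150 × 1.33333 ≈ 200.00 mg.

200 mg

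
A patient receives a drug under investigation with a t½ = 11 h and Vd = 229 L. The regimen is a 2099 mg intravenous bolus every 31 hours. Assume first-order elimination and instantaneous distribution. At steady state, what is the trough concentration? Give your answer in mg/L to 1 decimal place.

τ/t½ = 31/11 ≈ 2.8182, so fraction remaining f = (1/2)^(31/11) ≈ 0.1418.
At steady state, accumulation factor R = 1/(1 − e^(−kτ)) ≈ 1.1652.
Each bolus raises the concentration by D/Vd = 2099/229 ≈ 9.166 mg/L.
Cmax,ss = C₀/(1 − f) ≈ 9.166/0.8582 ≈ 10.680 mg/L.
Steady-state trough Cmin,ss = Cmax,ss·f ≈ 10.680 × 0.1418 ≈ 1.514 mg/L.

1.5 mg/L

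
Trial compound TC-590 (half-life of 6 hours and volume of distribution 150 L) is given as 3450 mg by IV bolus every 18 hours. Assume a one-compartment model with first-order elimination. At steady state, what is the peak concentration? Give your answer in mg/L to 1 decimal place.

The dosing interval is 3 half-lives, so f = 2^(−3) = 0.125.
At steady state, R = 1/(1 − 0.125) = 8/7.
Single-dose peak C₀ = D/Vd = 3450/150 = 23 mg/L.
Steady-state peak Cmax,ss = C₀·R = 23 × 8/7 ≈ 26.286 mg/L.

26.3 mg/L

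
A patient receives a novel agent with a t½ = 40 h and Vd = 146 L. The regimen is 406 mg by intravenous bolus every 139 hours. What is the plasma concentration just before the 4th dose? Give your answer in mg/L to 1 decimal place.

f = (1/2)^(τ/t½) = (1/2)^(139/40) ≈ 0.0899.
C₀ = D/Vd = 406/146 ≈ 2.781 mg/L.
Before the 4th dose, 3 doses have been given. Superposition: Cmin = C₀·(f + f² + … + f^3).
≈ 2.781 × (0.0899 + 0.0081 + 0.0007) ≈ 2.781 × 0.0987 ≈ 0.274 mg/L.

0.3 mg/L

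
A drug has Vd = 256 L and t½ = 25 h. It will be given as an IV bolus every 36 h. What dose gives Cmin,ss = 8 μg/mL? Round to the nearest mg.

τ/t½ = 36/25 ≈ 1.44, so f = (1/2)^(36/25) ≈ 0.368567.
Cmin,ss = (D/Vd)·f/(1−f), so D = Cmin,ss·Vd·(1−f)/f.
D = 8 × 256 × (1−f)/f ≈ 8 × 256 × 1.71321 ≈ 3508.65 mg.

3509 mg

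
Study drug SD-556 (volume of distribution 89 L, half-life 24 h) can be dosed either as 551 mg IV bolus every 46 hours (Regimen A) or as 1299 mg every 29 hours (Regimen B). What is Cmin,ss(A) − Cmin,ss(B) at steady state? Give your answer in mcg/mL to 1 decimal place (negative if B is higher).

Regimen A: f = (1/2)^(46/24) ≈ 0.2649; Cmin,ss = (551/89)·f/(1−f) ≈ 2.231 mcg/mL.
Regimen B: f = (1/2)^(29/24) ≈ 0.4328; Cmin,ss = (1299/89)·f/(1−f) ≈ 11.137 mcg/mL.
Difference ≈ 2.231 − 11.137 ≈ -8.906 mcg/mL.

-8.9 mcg/mL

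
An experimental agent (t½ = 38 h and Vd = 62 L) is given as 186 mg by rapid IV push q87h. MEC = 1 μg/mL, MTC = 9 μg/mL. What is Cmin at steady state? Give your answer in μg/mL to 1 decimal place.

Over one 87-h interval, 87/38 ≈ 2.2895 half-lives elapse, leaving f ≈ 0.2046 of each dose.
Accumulation ratio R = 1/(1 − f) ≈ 1/0.7954 ≈ 1.2572.
Each bolus raises the concentration by D/Vd = 186/62 ≈ 3.000 μg/mL.
Cmax,ss = C₀/(1 − f) ≈ 3.000/0.7954 ≈ 3.772 μg/mL.
Steady-state trough Cmin,ss = Cmax,ss·f ≈ 3.772 × 0.2046 ≈ 0.772 μg/mL.
Trough 0.8 μg/mL vs MEC 1 μg/mL: subtherapeutic.

0.8 μg/mL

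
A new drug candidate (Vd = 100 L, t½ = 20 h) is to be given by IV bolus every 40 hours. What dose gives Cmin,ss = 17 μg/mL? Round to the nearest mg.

5100 mg

τ/t½ = 40/20 ≈ 2, so f = (1/2)^(40/20) ≈ 0.250000.
Cmin,ss = (D/Vd)·f/(1−f), so D = Cmin,ss·Vd·(1−f)/f.
D = 17 × 100 × (1−f)/f ≈ 17 × 100 × 3.00000 ≈ 5100.00 mg.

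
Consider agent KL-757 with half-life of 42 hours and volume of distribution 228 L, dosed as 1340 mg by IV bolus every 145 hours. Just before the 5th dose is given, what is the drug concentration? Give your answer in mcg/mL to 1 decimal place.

0.6 mcg/mL

f = (1/2)^(τ/t½) = (1/2)^(145/42) ≈ 0.0914.
C₀ = D/Vd = 1340/228 ≈ 5.877 mcg/mL.
Before the 5th dose, 4 doses have been given. Superposition: Cmin = C₀·(f + f² + … + f^4).
≈ 5.877 × (0.0914 + 0.0084 + 0.0008 + 0.0001) ≈ 5.877 × 0.1007 ≈ 0.592 mcg/mL.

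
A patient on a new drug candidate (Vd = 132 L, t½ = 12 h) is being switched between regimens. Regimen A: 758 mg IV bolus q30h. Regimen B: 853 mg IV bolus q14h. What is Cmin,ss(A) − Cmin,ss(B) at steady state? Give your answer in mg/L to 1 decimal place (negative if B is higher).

Regimen A: f = (1/2)^(30/12) ≈ 0.1768; Cmin,ss = (758/132)·f/(1−f) ≈ 1.233 mg/L.
Regimen B: f = (1/2)^(14/12) ≈ 0.4454; Cmin,ss = (853/132)·f/(1−f) ≈ 5.190 mg/L.
Difference ≈ 1.233 − 5.190 ≈ -3.957 mg/L.

-4.0 mg/L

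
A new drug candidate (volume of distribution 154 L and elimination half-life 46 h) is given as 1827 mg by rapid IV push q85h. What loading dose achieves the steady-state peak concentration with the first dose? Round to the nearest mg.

2530 mg

f = (1/2)^(85/46) ≈ 0.277811; accumulation ratio R = 1/(1−f) ≈ 1.38468.
Loading dose to hit Cmax,ss on first dose: D_load = D_maint·R ≈ 1827 × 1.38468 ≈ 2529.81 mg.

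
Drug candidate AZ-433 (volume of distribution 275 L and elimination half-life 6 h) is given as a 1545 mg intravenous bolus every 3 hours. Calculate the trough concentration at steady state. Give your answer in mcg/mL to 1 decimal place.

13.6 mcg/mL

k = ln2/t½ = ln2/6 ≈ 0.115525 h⁻¹; fraction remaining f = e^(−kτ) = e^(−0.115525×3) ≈ 0.7071.
At steady state, accumulation factor R = 1/(1 − e^(−kτ)) ≈ 3.4141.
Each bolus raises the concentration by D/Vd = 1545/275 ≈ 5.618 mcg/mL.
Steady-state peak Cmax,ss = C₀·R ≈ 5.618 × 3.4141 ≈ 19.180 mcg/mL.
Steady-state trough Cmin,ss = Cmax,ss·f ≈ 19.180 × 0.7071 ≈ 13.562 mcg/mL.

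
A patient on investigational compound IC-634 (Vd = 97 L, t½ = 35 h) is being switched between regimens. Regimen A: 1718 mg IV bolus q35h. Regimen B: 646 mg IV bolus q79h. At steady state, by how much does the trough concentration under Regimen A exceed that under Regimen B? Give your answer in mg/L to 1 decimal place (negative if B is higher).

Regimen A: f = (1/2)^(35/35) ≈ 0.5000; Cmin,ss = (1718/97)·f/(1−f) ≈ 17.711 mg/L.
Regimen B: f = (1/2)^(79/35) ≈ 0.2092; Cmin,ss = (646/97)·f/(1−f) ≈ 1.762 mg/L.
Difference ≈ 17.711 − 1.762 ≈ 15.949 mg/L.

15.9 mg/L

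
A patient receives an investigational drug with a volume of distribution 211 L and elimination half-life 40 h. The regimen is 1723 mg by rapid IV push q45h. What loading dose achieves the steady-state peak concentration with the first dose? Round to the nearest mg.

3182 mg

f = (1/2)^(45/40) ≈ 0.458502; accumulation ratio R = 1/(1−f) ≈ 1.84673.
Loading dose to hit Cmax,ss on first dose: D_load = D_maint·R ≈ 1723 × 1.84673 ≈ 3181.92 mg.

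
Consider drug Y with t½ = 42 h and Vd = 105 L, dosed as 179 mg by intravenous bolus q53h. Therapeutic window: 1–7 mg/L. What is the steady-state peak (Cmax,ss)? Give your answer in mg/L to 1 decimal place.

Over one 53-h interval, 53/42 ≈ 1.2619 half-lives elapse, leaving f ≈ 0.4170 of each dose.
At steady state, accumulation factor R = 1/(1 − e^(−kτ)) ≈ 1.7153.
Single-dose peak C₀ = D/Vd = 179/105 ≈ 1.705 mg/L.
Steady-state peak Cmax,ss = C₀·R ≈ 1.705 × 1.7153 ≈ 2.925 mg/L.
Peak 2.9 mg/L vs MTC 7 mg/L: below toxic threshold.

2.9 mg/L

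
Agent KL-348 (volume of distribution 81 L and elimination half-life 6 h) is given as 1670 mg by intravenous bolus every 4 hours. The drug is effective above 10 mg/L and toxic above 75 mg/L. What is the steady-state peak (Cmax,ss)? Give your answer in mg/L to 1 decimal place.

55.7 mg/L

τ/t½ = 4/6 ≈ 0.66667, so fraction remaining f = (1/2)^(4/6) ≈ 0.6300.
Accumulation ratio R = 1/(1 − f) ≈ 1/0.3700 ≈ 2.7027.
Each bolus raises the concentration by D/Vd = 1670/81 ≈ 20.617 mg/L.
Steady-state peak Cmax,ss = C₀·R ≈ 20.617 × 2.7027 ≈ 55.722 mg/L.
Peak 55.7 mg/L vs MTC 75 mg/L: below toxic threshold.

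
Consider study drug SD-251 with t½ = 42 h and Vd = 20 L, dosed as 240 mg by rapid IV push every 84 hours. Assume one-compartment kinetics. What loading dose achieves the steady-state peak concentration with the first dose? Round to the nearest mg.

f = (1/2)^(84/42) ≈ 0.250000; accumulation ratio R = 1/(1−f) ≈ 1.33333.
Loading dose to hit Cmax,ss on first dose: D_load = D_maint·R ≈ 240 × 1.33333 ≈ 320.00 mg.

320 mg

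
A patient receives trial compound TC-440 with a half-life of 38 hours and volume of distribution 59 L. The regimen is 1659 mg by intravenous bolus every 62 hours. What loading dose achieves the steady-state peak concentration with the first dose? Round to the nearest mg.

f = (1/2)^(62/38) ≈ 0.322735; accumulation ratio R = 1/(1−f) ≈ 1.47653.
Loading dose to hit Cmax,ss on first dose: D_load = D_maint·R ≈ 1659 × 1.47653 ≈ 2449.56 mg.

2450 mg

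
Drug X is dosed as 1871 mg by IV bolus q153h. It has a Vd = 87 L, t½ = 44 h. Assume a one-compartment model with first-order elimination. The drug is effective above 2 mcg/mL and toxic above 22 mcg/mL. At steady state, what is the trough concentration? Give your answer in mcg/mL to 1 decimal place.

k = ln2/t½ = ln2/44 ≈ 0.015753 h⁻¹; fraction remaining f = e^(−kτ) = e^(−0.015753×153) ≈ 0.0898.
At steady state, accumulation factor R = 1/(1 − e^(−kτ)) ≈ 1.0987.
Single-dose peak C₀ = D/Vd = 1871/87 ≈ 21.506 mcg/mL.
Steady-state peak Cmax,ss = C₀·R ≈ 21.506 × 1.0987 ≈ 23.629 mcg/mL.
One interval later, Cmin,ss = Cmax,ss·e^(−kτ) ≈ 23.629 × 0.0898 ≈ 2.122 mcg/mL.
Trough 2.1 mcg/mL vs MEC 2 mcg/mL: adequate.

2.1 mcg/mL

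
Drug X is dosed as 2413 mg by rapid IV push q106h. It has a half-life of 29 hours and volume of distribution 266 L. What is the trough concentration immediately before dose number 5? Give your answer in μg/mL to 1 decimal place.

f = (1/2)^(τ/t½) = (1/2)^(106/29) ≈ 0.0794.
C₀ = D/Vd = 2413/266 ≈ 9.071 μg/mL.
Before the 5th dose, 4 doses have been given. Superposition: Cmin = C₀·(f + f² + … + f^4).
≈ 9.071 × (0.0794 + 0.0063 + 0.0005 + 0.0000) ≈ 9.071 × 0.0862 ≈ 0.782 μg/mL.

0.8 μg/mL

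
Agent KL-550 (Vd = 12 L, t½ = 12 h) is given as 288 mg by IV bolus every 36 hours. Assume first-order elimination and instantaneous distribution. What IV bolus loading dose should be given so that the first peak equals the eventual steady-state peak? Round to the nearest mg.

f = (1/2)^(36/12) ≈ 0.125000; accumulation ratio R = 1/(1−f) ≈ 1.14286.
Loading dose to hit Cmax,ss on first dose: D_load = D_maint·R ≈ 288 × 1.14286 ≈ 329.14 mg.

329 mg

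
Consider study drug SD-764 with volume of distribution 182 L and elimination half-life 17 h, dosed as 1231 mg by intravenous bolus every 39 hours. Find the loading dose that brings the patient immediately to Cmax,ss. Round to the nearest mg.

1546 mg

f = (1/2)^(39/17) ≈ 0.203893; accumulation ratio R = 1/(1−f) ≈ 1.25611.
Loading dose to hit Cmax,ss on first dose: D_load = D_maint·R ≈ 1231 × 1.25611 ≈ 1546.27 mg.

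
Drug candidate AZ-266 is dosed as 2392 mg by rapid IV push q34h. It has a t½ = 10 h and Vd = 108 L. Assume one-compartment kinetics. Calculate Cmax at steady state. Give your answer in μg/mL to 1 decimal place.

k = ln2/t½ = ln2/10 ≈ 0.069315 h⁻¹; fraction remaining f = e^(−kτ) = e^(−0.069315×34) ≈ 0.0947.
At steady state, accumulation factor R = 1/(1 − e^(−kτ)) ≈ 1.1046.
Single-dose peak C₀ = D/Vd = 2392/108 ≈ 22.148 μg/mL.
Steady-state peak Cmax,ss = C₀·R ≈ 22.148 × 1.1046 ≈ 24.465 μg/mL.

24.5 μg/mL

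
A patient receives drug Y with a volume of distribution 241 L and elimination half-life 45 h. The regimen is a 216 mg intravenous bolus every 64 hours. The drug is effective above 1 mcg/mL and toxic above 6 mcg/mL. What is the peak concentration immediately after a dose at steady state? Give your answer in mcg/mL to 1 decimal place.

k = ln2/t½ = ln2/45 ≈ 0.015403 h⁻¹; fraction remaining f = e^(−kτ) = e^(−0.015403×64) ≈ 0.3731.
At steady state, accumulation factor R = 1/(1 − e^(−kτ)) ≈ 1.5952.
Each bolus raises the concentration by D/Vd = 216/241 ≈ 0.896 mcg/mL.
Steady-state peak Cmax,ss = C₀·R ≈ 0.896 × 1.5952 ≈ 1.429 mcg/mL.
Peak 1.4 mcg/mL vs MTC 6 mcg/mL: below toxic threshold.

1.4 mcg/mL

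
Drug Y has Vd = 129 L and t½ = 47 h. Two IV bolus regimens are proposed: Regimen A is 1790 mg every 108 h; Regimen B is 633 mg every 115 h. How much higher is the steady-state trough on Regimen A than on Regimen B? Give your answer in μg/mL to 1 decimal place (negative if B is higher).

2.4 μg/mL

Regimen A: f = (1/2)^(108/47) ≈ 0.2034; Cmin,ss = (1790/129)·f/(1−f) ≈ 3.543 μg/mL.
Regimen B: f = (1/2)^(115/47) ≈ 0.1834; Cmin,ss = (633/129)·f/(1−f) ≈ 1.102 μg/mL.
Difference ≈ 3.543 − 1.102 ≈ 2.441 μg/mL.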